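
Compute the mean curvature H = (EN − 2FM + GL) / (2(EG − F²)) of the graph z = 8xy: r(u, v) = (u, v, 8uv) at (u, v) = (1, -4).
H = 2048/35937

With E = 64*v^2 + 1, F = 64*u*v, G = 64*u^2 + 1, L = 0, M = 8/sqrt(64*u^2 + 64*v^2 + 1), N = 0, assemble
  H = (EN − 2FM + GL) / (2(EG − F²)) = -512*u*v/(64*u^2 + 64*v^2 + 1)^(3/2).
At (u, v) = (1, -4): H = 2048/35937.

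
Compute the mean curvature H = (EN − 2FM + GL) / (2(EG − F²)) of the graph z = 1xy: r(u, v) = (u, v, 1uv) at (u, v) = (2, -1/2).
H = 8*sqrt(21)/441

With E = v^2 + 1, F = u*v, G = u^2 + 1, L = 0, M = 1/sqrt(u^2 + v^2 + 1), N = 0, assemble
  H = (EN − 2FM + GL) / (2(EG − F²)) = -u*v/(u^2 + v^2 + 1)^(3/2).
At (u, v) = (2, -1/2): H = 8*sqrt(21)/441.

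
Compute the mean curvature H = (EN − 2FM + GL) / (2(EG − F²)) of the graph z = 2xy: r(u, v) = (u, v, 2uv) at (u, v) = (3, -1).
H = 24*sqrt(41)/1681

With E = 4*v^2 + 1, F = 4*u*v, G = 4*u^2 + 1, L = 0, M = 2/sqrt(4*u^2 + 4*v^2 + 1), N = 0, assemble
  H = (EN − 2FM + GL) / (2(EG − F²)) = -8*u*v/(4*u^2 + 4*v^2 + 1)^(3/2).
At (u, v) = (3, -1): H = 24*sqrt(41)/1681.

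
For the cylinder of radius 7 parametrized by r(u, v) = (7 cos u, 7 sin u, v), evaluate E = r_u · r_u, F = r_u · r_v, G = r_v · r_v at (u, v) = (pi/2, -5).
E = 49;  F = 0;  G = 1

Partials: r_u = (-7*sin(u), 7*cos(u), 0), r_v = (0, 0, 1). As functions of (u, v):
  E = r_u · r_u = 49,
  F = r_u · r_v = 0,
  G = r_v · r_v = 1.
Evaluating at (u, v) = (pi/2, -5): E = 49, F = 0, G = 1.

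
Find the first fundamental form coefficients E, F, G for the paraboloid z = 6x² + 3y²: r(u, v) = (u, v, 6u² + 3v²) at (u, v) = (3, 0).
E = 1297;  F = 0;  G = 1

Partials: r_u = (1, 0, 12*u), r_v = (0, 1, 6*v). As functions of (u, v):
  E = r_u · r_u = 144*u^2 + 1,
  F = r_u · r_v = 72*u*v,
  G = r_v · r_v = 36*v^2 + 1.
Evaluating at (u, v) = (3, 0): E = 1297, F = 0, G = 1.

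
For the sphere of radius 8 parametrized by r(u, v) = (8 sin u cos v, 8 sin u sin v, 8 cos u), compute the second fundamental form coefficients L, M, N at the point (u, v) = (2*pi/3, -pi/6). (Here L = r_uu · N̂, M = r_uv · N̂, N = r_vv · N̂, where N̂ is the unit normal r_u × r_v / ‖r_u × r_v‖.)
L = -8;  M = 0;  N = -6

Compute the unit normal N̂(u, v) = (sin(u)^2*cos(v)/Abs(sin(u)), sin(u)^2*sin(v)/Abs(sin(u)), sin(2*u)/(2*Abs(sin(u)))), and the second partials r_uu, r_uv, r_vv. Take dot products:
  L(u, v) = r_uu · N̂ = -8*sin(u)/Abs(sin(u)),
  M(u, v) = r_uv · N̂ = 0,
  N(u, v) = r_vv · N̂ = -8*sin(u)^3/Abs(sin(u)).
Evaluating at (u, v) = (2*pi/3, -pi/6):
  L = -8, M = 0, N = -6.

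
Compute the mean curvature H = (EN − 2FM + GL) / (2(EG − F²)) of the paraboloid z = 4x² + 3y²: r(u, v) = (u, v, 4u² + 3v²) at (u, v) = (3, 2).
H = 2311*sqrt(721)/519841

With E = 64*u^2 + 1, F = 48*u*v, G = 36*v^2 + 1, L = 8/sqrt(64*u^2 + 36*v^2 + 1), M = 0, N = 6/sqrt(64*u^2 + 36*v^2 + 1), assemble
  H = (EN − 2FM + GL) / (2(EG − F²)) = (192*u^2 + 144*v^2 + 7)/(64*u^2 + 36*v^2 + 1)^(3/2).
At (u, v) = (3, 2): H = 2311*sqrt(721)/519841.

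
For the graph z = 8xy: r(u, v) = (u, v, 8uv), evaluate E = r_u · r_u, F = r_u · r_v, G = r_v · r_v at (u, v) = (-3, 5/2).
E = 401;  F = -480;  G = 577

Partials: r_u = (1, 0, 8*v), r_v = (0, 1, 8*u). As functions of (u, v):
  E = r_u · r_u = 64*v^2 + 1,
  F = r_u · r_v = 64*u*v,
  G = r_v · r_v = 64*u^2 + 1.
Evaluating at (u, v) = (-3, 5/2): E = 401, F = -480, G = 577.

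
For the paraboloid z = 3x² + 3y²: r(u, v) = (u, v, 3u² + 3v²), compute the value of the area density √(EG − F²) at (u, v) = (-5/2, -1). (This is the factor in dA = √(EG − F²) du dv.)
√(EG − F²)|_{(-5/2, -1)} = sqrt(262)

E = 36*u^2 + 1, F = 36*u*v, G = 36*v^2 + 1, so EG − F² = 36*u^2 + 36*v^2 + 1. Taking the positive square root: √(EG − F²) = sqrt(36*u^2 + 36*v^2 + 1). At (u, v) = (-5/2, -1): sqrt(262).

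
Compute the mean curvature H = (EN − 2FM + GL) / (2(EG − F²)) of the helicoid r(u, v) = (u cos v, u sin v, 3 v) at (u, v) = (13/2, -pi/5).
H = 0

With E = 1, F = 0, G = u^2 + 9, L = 0, M = -3/sqrt(u^2 + 9), N = 0, assemble
  H = (EN − 2FM + GL) / (2(EG − F²)) = 0.
At (u, v) = (13/2, -pi/5): H = 0.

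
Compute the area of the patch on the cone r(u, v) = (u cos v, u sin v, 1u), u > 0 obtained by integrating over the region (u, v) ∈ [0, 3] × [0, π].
Area = 9*sqrt(2)*pi/2

Area = ∫∫ √(EG − F²) du dv with √(EG − F²) = sqrt(2)*Abs(u). Integrating over [0, 3] × [0, π] gives 9*sqrt(2)*pi/2.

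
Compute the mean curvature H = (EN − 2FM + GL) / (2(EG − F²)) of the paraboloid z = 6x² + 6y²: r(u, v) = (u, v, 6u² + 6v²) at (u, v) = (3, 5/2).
H = 13188*sqrt(13)/371293

With E = 144*u^2 + 1, F = 144*u*v, G = 144*v^2 + 1, L = 12/sqrt(144*u^2 + 144*v^2 + 1), M = 0, N = 12/sqrt(144*u^2 + 144*v^2 + 1), assemble
  H = (EN − 2FM + GL) / (2(EG − F²)) = 12*(72*u^2 + 72*v^2 + 1)/(144*u^2 + 144*v^2 + 1)^(3/2).
At (u, v) = (3, 5/2): H = 13188*sqrt(13)/371293.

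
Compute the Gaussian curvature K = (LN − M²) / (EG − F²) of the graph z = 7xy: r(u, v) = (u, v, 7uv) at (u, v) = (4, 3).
K = -49/1503076

Coefficients of the first fundamental form: E = 49*v^2 + 1, F = 49*u*v, G = 49*u^2 + 1.
Coefficients of the second fundamental form: L = 0, M = 7/sqrt(49*u^2 + 49*v^2 + 1), N = 0.
Assemble K = (LN − M²)/(EG − F²) = -49/(2401*u^4 + 4802*u^2*v^2 + 98*u^2 + 2401*v^4 + 98*v^2 + 1). At (u, v) = (4, 3): K = -49/1503076.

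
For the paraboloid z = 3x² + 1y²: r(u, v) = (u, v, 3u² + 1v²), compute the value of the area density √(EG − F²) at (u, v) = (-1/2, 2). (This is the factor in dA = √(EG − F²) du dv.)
√(EG − F²)|_{(-1/2, 2)} = sqrt(26)

E = 36*u^2 + 1, F = 12*u*v, G = 4*v^2 + 1, so EG − F² = 36*u^2 + 4*v^2 + 1. Taking the positive square root: √(EG − F²) = sqrt(36*u^2 + 4*v^2 + 1). At (u, v) = (-1/2, 2): sqrt(26).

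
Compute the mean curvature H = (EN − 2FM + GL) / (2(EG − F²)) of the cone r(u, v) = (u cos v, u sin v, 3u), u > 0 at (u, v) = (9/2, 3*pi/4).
H = sqrt(10)/30

With E = 10, F = 0, G = u^2, L = 0, M = 0, N = 3*sqrt(10)*u^2/(10*Abs(u)), assemble
  H = (EN − 2FM + GL) / (2(EG − F²)) = 3*sqrt(10)/(20*Abs(u)).
At (u, v) = (9/2, 3*pi/4): H = sqrt(10)/30.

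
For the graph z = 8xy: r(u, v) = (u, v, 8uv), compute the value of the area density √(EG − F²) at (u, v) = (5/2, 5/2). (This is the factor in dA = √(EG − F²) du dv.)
√(EG − F²)|_{(5/2, 5/2)} = 3*sqrt(89)

E = 64*v^2 + 1, F = 64*u*v, G = 64*u^2 + 1, so EG − F² = 64*u^2 + 64*v^2 + 1. Taking the positive square root: √(EG − F²) = sqrt(64*u^2 + 64*v^2 + 1). At (u, v) = (5/2, 5/2): 3*sqrt(89).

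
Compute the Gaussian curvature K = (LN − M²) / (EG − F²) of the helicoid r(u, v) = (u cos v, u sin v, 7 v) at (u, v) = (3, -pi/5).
K = -49/3364

Coefficients of the first fundamental form: E = 1, F = 0, G = u^2 + 49.
Coefficients of the second fundamental form: L = 0, M = -7/sqrt(u^2 + 49), N = 0.
Assemble K = (LN − M²)/(EG − F²) = -49/(u^2 + 49)^2. At (u, v) = (3, -pi/5): K = -49/3364.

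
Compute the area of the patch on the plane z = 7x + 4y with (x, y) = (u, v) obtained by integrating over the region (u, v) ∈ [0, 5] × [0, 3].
Area = 15*sqrt(66)

Area = ∫∫ √(EG − F²) du dv with √(EG − F²) = sqrt(66). Integrating over [0, 5] × [0, 3] gives 15*sqrt(66).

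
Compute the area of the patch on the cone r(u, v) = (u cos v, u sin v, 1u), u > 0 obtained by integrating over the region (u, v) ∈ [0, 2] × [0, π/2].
Area = sqrt(2)*pi

Area = ∫∫ √(EG − F²) du dv with √(EG − F²) = sqrt(2)*Abs(u). Integrating over [0, 2] × [0, π/2] gives sqrt(2)*pi.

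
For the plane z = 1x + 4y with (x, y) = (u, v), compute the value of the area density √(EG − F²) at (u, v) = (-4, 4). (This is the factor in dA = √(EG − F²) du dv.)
√(EG − F²)|_{(-4, 4)} = 3*sqrt(2)

E = 2, F = 4, G = 17, so EG − F² = 18. Taking the positive square root: √(EG − F²) = 3*sqrt(2). At (u, v) = (-4, 4): 3*sqrt(2).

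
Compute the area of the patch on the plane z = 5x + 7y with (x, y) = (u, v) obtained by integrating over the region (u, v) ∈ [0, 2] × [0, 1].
Area = 10*sqrt(3)

Area = ∫∫ √(EG − F²) du dv with √(EG − F²) = 5*sqrt(3). Integrating over [0, 2] × [0, 1] gives 10*sqrt(3).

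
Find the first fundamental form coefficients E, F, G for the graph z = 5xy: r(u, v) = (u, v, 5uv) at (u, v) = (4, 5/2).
E = 629/4;  F = 250;  G = 401

Partials: r_u = (1, 0, 5*v), r_v = (0, 1, 5*u). As functions of (u, v):
  E = r_u · r_u = 25*v^2 + 1,
  F = r_u · r_v = 25*u*v,
  G = r_v · r_v = 25*u^2 + 1.
Evaluating at (u, v) = (4, 5/2): E = 629/4, F = 250, G = 401.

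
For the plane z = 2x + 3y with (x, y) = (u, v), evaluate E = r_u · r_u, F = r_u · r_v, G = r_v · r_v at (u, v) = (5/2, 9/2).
E = 5;  F = 6;  G = 10

Partials: r_u = (1, 0, 2), r_v = (0, 1, 3). As functions of (u, v):
  E = r_u · r_u = 5,
  F = r_u · r_v = 6,
  G = r_v · r_v = 10.
Evaluating at (u, v) = (5/2, 9/2): E = 5, F = 6, G = 10.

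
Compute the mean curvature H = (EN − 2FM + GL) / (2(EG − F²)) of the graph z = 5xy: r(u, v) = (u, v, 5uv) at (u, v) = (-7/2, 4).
H = 14000*sqrt(2829)/8003241

With E = 25*v^2 + 1, F = 25*u*v, G = 25*u^2 + 1, L = 0, M = 5/sqrt(25*u^2 + 25*v^2 + 1), N = 0, assemble
  H = (EN − 2FM + GL) / (2(EG − F²)) = -125*u*v/(25*u^2 + 25*v^2 + 1)^(3/2).
At (u, v) = (-7/2, 4): H = 14000*sqrt(2829)/8003241.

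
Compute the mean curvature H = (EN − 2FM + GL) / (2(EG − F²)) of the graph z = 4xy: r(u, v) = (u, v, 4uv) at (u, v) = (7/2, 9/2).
H = -1008*sqrt(521)/271441

With E = 16*v^2 + 1, F = 16*u*v, G = 16*u^2 + 1, L = 0, M = 4/sqrt(16*u^2 + 16*v^2 + 1), N = 0, assemble
  H = (EN − 2FM + GL) / (2(EG − F²)) = -64*u*v/(16*u^2 + 16*v^2 + 1)^(3/2).
At (u, v) = (7/2, 9/2): H = -1008*sqrt(521)/271441.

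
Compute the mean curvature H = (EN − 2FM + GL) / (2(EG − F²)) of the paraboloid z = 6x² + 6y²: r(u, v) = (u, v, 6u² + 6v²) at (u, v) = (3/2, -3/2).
H = 3900*sqrt(649)/421201

With E = 144*u^2 + 1, F = 144*u*v, G = 144*v^2 + 1, L = 12/sqrt(144*u^2 + 144*v^2 + 1), M = 0, N = 12/sqrt(144*u^2 + 144*v^2 + 1), assemble
  H = (EN − 2FM + GL) / (2(EG − F²)) = 12*(72*u^2 + 72*v^2 + 1)/(144*u^2 + 144*v^2 + 1)^(3/2).
At (u, v) = (3/2, -3/2): H = 3900*sqrt(649)/421201.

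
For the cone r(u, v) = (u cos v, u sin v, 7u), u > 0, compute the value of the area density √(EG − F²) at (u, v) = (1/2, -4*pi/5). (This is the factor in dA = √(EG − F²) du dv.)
√(EG − F²)|_{(1/2, -4*pi/5)} = 5*sqrt(2)/2

E = 50, F = 0, G = u^2, so EG − F² = 50*u^2. Taking the positive square root: √(EG − F²) = 5*sqrt(2)*Abs(u). At (u, v) = (1/2, -4*pi/5): 5*sqrt(2)/2.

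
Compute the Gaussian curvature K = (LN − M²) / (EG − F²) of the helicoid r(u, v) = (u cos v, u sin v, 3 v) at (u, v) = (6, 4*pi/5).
K = -1/225

Coefficients of the first fundamental form: E = 1, F = 0, G = u^2 + 9.
Coefficients of the second fundamental form: L = 0, M = -3/sqrt(u^2 + 9), N = 0.
Assemble K = (LN − M²)/(EG − F²) = -9/(u^2 + 9)^2. At (u, v) = (6, 4*pi/5): K = -1/225.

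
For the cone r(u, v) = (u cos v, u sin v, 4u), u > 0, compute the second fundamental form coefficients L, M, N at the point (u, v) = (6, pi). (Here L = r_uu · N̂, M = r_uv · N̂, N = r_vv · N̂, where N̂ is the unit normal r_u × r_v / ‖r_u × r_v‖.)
L = 0;  M = 0;  N = 24*sqrt(17)/17

Compute the unit normal N̂(u, v) = (-4*sqrt(17)*u*cos(v)/(17*Abs(u)), -4*sqrt(17)*u*sin(v)/(17*Abs(u)), sqrt(17)*u/(17*Abs(u))), and the second partials r_uu, r_uv, r_vv. Take dot products:
  L(u, v) = r_uu · N̂ = 0,
  M(u, v) = r_uv · N̂ = 0,
  N(u, v) = r_vv · N̂ = 4*sqrt(17)*u^2/(17*Abs(u)).
Evaluating at (u, v) = (6, pi):
  L = 0, M = 0, N = 24*sqrt(17)/17.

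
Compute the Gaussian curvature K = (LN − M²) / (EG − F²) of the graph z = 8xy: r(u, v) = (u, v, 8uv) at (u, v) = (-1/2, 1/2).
K = -64/1089

Coefficients of the first fundamental form: E = 64*v^2 + 1, F = 64*u*v, G = 64*u^2 + 1.
Coefficients of the second fundamental form: L = 0, M = 8/sqrt(64*u^2 + 64*v^2 + 1), N = 0.
Assemble K = (LN − M²)/(EG − F²) = -64/(4096*u^4 + 8192*u^2*v^2 + 128*u^2 + 4096*v^4 + 128*v^2 + 1). At (u, v) = (-1/2, 1/2): K = -64/1089.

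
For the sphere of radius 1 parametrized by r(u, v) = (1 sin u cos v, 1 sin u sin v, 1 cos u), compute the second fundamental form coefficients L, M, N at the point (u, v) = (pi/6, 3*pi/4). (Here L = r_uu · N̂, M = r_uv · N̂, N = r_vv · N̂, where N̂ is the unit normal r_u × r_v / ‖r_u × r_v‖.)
L = -1;  M = 0;  N = -1/4

Compute the unit normal N̂(u, v) = (sin(u)^2*cos(v)/Abs(sin(u)), sin(u)^2*sin(v)/Abs(sin(u)), sin(2*u)/(2*Abs(sin(u)))), and the second partials r_uu, r_uv, r_vv. Take dot products:
  L(u, v) = r_uu · N̂ = -sin(u)/Abs(sin(u)),
  M(u, v) = r_uv · N̂ = 0,
  N(u, v) = r_vv · N̂ = -sin(u)^3/Abs(sin(u)).
Evaluating at (u, v) = (pi/6, 3*pi/4):
  L = -1, M = 0, N = -1/4.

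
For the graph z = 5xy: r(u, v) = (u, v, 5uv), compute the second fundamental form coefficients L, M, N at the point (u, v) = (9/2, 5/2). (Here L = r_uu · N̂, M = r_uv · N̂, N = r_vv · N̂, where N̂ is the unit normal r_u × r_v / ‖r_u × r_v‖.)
L = 0;  M = 5*sqrt(2654)/1327;  N = 0

Compute the unit normal N̂(u, v) = (-5*v/sqrt(25*u^2 + 25*v^2 + 1), -5*u/sqrt(25*u^2 + 25*v^2 + 1), 1/sqrt(25*u^2 + 25*v^2 + 1)), and the second partials r_uu, r_uv, r_vv. Take dot products:
  L(u, v) = r_uu · N̂ = 0,
  M(u, v) = r_uv · N̂ = 5/sqrt(25*u^2 + 25*v^2 + 1),
  N(u, v) = r_vv · N̂ = 0.
Evaluating at (u, v) = (9/2, 5/2):
  L = 0, M = 5*sqrt(2654)/1327, N = 0.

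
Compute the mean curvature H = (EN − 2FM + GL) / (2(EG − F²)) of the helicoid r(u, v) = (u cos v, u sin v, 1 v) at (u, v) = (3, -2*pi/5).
H = 0

With E = 1, F = 0, G = u^2 + 1, L = 0, M = -1/sqrt(u^2 + 1), N = 0, assemble
  H = (EN − 2FM + GL) / (2(EG − F²)) = 0.
At (u, v) = (3, -2*pi/5): H = 0.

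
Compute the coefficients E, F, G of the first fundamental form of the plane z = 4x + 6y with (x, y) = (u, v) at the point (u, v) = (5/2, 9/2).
E = 17;  F = 24;  G = 37

Partials: r_u = (1, 0, 4), r_v = (0, 1, 6). As functions of (u, v):
  E = r_u · r_u = 17,
  F = r_u · r_v = 24,
  G = r_v · r_v = 37.
Evaluating at (u, v) = (5/2, 9/2): E = 17, F = 24, G = 37.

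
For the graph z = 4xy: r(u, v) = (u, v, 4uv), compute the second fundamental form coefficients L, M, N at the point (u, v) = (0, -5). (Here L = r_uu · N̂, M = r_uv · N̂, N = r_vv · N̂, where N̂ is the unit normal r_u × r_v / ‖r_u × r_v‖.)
L = 0;  M = 4*sqrt(401)/401;  N = 0

Compute the unit normal N̂(u, v) = (-4*v/sqrt(16*u^2 + 16*v^2 + 1), -4*u/sqrt(16*u^2 + 16*v^2 + 1), 1/sqrt(16*u^2 + 16*v^2 + 1)), and the second partials r_uu, r_uv, r_vv. Take dot products:
  L(u, v) = r_uu · N̂ = 0,
  M(u, v) = r_uv · N̂ = 4/sqrt(16*u^2 + 16*v^2 + 1),
  N(u, v) = r_vv · N̂ = 0.
Evaluating at (u, v) = (0, -5):
  L = 0, M = 4*sqrt(401)/401, N = 0.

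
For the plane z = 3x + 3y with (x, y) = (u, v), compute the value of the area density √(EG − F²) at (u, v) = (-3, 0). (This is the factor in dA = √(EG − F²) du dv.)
√(EG − F²)|_{(-3, 0)} = sqrt(19)

E = 10, F = 9, G = 10, so EG − F² = 19. Taking the positive square root: √(EG − F²) = sqrt(19). At (u, v) = (-3, 0): sqrt(19).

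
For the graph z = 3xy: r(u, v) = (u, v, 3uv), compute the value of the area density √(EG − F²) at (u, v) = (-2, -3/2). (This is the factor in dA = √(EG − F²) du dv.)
√(EG − F²)|_{(-2, -3/2)} = sqrt(229)/2

E = 9*v^2 + 1, F = 9*u*v, G = 9*u^2 + 1, so EG − F² = 9*u^2 + 9*v^2 + 1. Taking the positive square root: √(EG − F²) = sqrt(9*u^2 + 9*v^2 + 1). At (u, v) = (-2, -3/2): sqrt(229)/2.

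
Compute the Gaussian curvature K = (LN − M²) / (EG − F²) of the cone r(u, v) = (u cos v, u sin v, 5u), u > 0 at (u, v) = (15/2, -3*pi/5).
K = 0

Coefficients of the first fundamental form: E = 26, F = 0, G = u^2.
Coefficients of the second fundamental form: L = 0, M = 0, N = 5*sqrt(26)*u^2/(26*Abs(u)).
Assemble K = (LN − M²)/(EG − F²) = 0. At (u, v) = (15/2, -3*pi/5): K = 0.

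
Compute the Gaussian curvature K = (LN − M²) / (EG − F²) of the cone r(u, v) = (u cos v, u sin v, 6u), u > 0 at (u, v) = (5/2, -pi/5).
K = 0

Coefficients of the first fundamental form: E = 37, F = 0, G = u^2.
Coefficients of the second fundamental form: L = 0, M = 0, N = 6*sqrt(37)*u^2/(37*Abs(u)).
Assemble K = (LN − M²)/(EG − F²) = 0. At (u, v) = (5/2, -pi/5): K = 0.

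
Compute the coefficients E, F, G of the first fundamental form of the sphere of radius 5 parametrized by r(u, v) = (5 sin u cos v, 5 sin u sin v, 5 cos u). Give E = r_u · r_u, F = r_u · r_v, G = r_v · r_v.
E = 25;  F = 0;  G = 25*sin(u)^2

Compute partials: r_u = (5*cos(u)*cos(v), 5*sin(v)*cos(u), -5*sin(u)), r_v = (-5*sin(u)*sin(v), 5*sin(u)*cos(v), 0). Then
  E = r_u · r_u = 25,
  F = r_u · r_v = 0,
  G = r_v · r_v = 25*sin(u)^2.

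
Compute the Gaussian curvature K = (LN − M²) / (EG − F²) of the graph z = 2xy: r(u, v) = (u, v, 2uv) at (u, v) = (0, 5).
K = -4/10201

Coefficients of the first fundamental form: E = 4*v^2 + 1, F = 4*u*v, G = 4*u^2 + 1.
Coefficients of the second fundamental form: L = 0, M = 2/sqrt(4*u^2 + 4*v^2 + 1), N = 0.
Assemble K = (LN − M²)/(EG − F²) = -4/(16*u^4 + 32*u^2*v^2 + 8*u^2 + 16*v^4 + 8*v^2 + 1). At (u, v) = (0, 5): K = -4/10201.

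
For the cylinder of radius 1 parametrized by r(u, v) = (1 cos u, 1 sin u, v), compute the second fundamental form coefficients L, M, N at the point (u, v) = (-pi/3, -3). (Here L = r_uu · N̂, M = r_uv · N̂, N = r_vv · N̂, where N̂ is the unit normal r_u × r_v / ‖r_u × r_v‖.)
L = -1;  M = 0;  N = 0

Compute the unit normal N̂(u, v) = (cos(u), sin(u), 0), and the second partials r_uu, r_uv, r_vv. Take dot products:
  L(u, v) = r_uu · N̂ = -1,
  M(u, v) = r_uv · N̂ = 0,
  N(u, v) = r_vv · N̂ = 0.
Evaluating at (u, v) = (-pi/3, -3):
  L = -1, M = 0, N = 0.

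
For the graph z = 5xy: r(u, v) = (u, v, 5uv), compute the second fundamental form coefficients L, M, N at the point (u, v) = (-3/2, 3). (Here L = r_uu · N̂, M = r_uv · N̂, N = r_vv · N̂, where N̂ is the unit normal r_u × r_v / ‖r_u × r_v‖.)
L = 0;  M = 10*sqrt(1129)/1129;  N = 0

Compute the unit normal N̂(u, v) = (-5*v/sqrt(25*u^2 + 25*v^2 + 1), -5*u/sqrt(25*u^2 + 25*v^2 + 1), 1/sqrt(25*u^2 + 25*v^2 + 1)), and the second partials r_uu, r_uv, r_vv. Take dot products:
  L(u, v) = r_uu · N̂ = 0,
  M(u, v) = r_uv · N̂ = 5/sqrt(25*u^2 + 25*v^2 + 1),
  N(u, v) = r_vv · N̂ = 0.
Evaluating at (u, v) = (-3/2, 3):
  L = 0, M = 10*sqrt(1129)/1129, N = 0.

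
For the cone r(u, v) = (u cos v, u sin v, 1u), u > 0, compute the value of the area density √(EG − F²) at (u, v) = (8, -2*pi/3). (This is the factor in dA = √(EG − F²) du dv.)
√(EG − F²)|_{(8, -2*pi/3)} = 8*sqrt(2)

E = 2, F = 0, G = u^2, so EG − F² = 2*u^2. Taking the positive square root: √(EG − F²) = sqrt(2)*Abs(u). At (u, v) = (8, -2*pi/3): 8*sqrt(2).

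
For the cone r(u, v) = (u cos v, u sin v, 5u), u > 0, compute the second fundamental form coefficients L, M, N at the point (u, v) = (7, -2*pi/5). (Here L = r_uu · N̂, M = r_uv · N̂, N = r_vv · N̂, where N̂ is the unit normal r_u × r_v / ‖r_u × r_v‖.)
L = 0;  M = 0;  N = 35*sqrt(26)/26

Compute the unit normal N̂(u, v) = (-5*sqrt(26)*u*cos(v)/(26*Abs(u)), -5*sqrt(26)*u*sin(v)/(26*Abs(u)), sqrt(26)*u/(26*Abs(u))), and the second partials r_uu, r_uv, r_vv. Take dot products:
  L(u, v) = r_uu · N̂ = 0,
  M(u, v) = r_uv · N̂ = 0,
  N(u, v) = r_vv · N̂ = 5*sqrt(26)*u^2/(26*Abs(u)).
Evaluating at (u, v) = (7, -2*pi/5):
  L = 0, M = 0, N = 35*sqrt(26)/26.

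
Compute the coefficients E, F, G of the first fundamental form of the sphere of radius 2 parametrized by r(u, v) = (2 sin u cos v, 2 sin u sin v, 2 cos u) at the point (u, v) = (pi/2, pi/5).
E = 4;  F = 0;  G = 4

Partials: r_u = (2*cos(u)*cos(v), 2*sin(v)*cos(u), -2*sin(u)), r_v = (-2*sin(u)*sin(v), 2*sin(u)*cos(v), 0). As functions of (u, v):
  E = r_u · r_u = 4,
  F = r_u · r_v = 0,
  G = r_v · r_v = 4*sin(u)^2.
Evaluating at (u, v) = (pi/2, pi/5): E = 4, F = 0, G = 4.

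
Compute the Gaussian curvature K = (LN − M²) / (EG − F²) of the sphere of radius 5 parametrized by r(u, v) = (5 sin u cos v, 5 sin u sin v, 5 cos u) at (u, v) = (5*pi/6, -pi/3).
K = 1/25

Coefficients of the first fundamental form: E = 25, F = 0, G = 25*sin(u)^2.
Coefficients of the second fundamental form: L = -5*sin(u)/Abs(sin(u)), M = 0, N = -5*sin(u)^3/Abs(sin(u)).
Assemble K = (LN − M²)/(EG − F²) = 1/25. At (u, v) = (5*pi/6, -pi/3): K = 1/25.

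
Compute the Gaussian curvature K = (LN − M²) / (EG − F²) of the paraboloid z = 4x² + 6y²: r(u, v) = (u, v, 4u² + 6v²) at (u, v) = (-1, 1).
K = 96/43681

Coefficients of the first fundamental form: E = 64*u^2 + 1, F = 96*u*v, G = 144*v^2 + 1.
Coefficients of the second fundamental form: L = 8/sqrt(64*u^2 + 144*v^2 + 1), M = 0, N = 12/sqrt(64*u^2 + 144*v^2 + 1).
Assemble K = (LN − M²)/(EG − F²) = 96/(4096*u^4 + 18432*u^2*v^2 + 128*u^2 + 20736*v^4 + 288*v^2 + 1). At (u, v) = (-1, 1): K = 96/43681.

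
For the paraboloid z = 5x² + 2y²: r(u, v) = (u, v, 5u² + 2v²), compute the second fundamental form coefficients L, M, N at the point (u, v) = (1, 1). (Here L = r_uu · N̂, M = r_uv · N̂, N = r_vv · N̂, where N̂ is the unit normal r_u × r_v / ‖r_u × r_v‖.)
L = 10*sqrt(13)/39;  M = 0;  N = 4*sqrt(13)/39

Compute the unit normal N̂(u, v) = (-10*u/sqrt(100*u^2 + 16*v^2 + 1), -4*v/sqrt(100*u^2 + 16*v^2 + 1), 1/sqrt(100*u^2 + 16*v^2 + 1)), and the second partials r_uu, r_uv, r_vv. Take dot products:
  L(u, v) = r_uu · N̂ = 10/sqrt(100*u^2 + 16*v^2 + 1),
  M(u, v) = r_uv · N̂ = 0,
  N(u, v) = r_vv · N̂ = 4/sqrt(100*u^2 + 16*v^2 + 1).
Evaluating at (u, v) = (1, 1):
  L = 10*sqrt(13)/39, M = 0, N = 4*sqrt(13)/39.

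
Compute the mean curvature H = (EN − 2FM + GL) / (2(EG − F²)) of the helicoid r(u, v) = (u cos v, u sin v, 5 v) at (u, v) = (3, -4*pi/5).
H = 0

With E = 1, F = 0, G = u^2 + 25, L = 0, M = -5/sqrt(u^2 + 25), N = 0, assemble
  H = (EN − 2FM + GL) / (2(EG − F²)) = 0.
At (u, v) = (3, -4*pi/5): H = 0.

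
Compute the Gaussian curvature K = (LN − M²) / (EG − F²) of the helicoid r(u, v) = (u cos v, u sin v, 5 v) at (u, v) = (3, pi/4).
K = -25/1156

Coefficients of the first fundamental form: E = 1, F = 0, G = u^2 + 25.
Coefficients of the second fundamental form: L = 0, M = -5/sqrt(u^2 + 25), N = 0.
Assemble K = (LN − M²)/(EG − F²) = -25/(u^2 + 25)^2. At (u, v) = (3, pi/4): K = -25/1156.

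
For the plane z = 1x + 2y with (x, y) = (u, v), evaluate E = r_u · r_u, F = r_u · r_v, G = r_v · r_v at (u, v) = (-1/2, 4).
E = 2;  F = 2;  G = 5

Partials: r_u = (1, 0, 1), r_v = (0, 1, 2). As functions of (u, v):
  E = r_u · r_u = 2,
  F = r_u · r_v = 2,
  G = r_v · r_v = 5.
Evaluating at (u, v) = (-1/2, 4): E = 2, F = 2, G = 5.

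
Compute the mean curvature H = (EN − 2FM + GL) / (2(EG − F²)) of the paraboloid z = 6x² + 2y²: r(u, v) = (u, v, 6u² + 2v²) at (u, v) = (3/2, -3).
H = 1520*sqrt(469)/219961

With E = 144*u^2 + 1, F = 48*u*v, G = 16*v^2 + 1, L = 12/sqrt(144*u^2 + 16*v^2 + 1), M = 0, N = 4/sqrt(144*u^2 + 16*v^2 + 1), assemble
  H = (EN − 2FM + GL) / (2(EG − F²)) = 8*(36*u^2 + 12*v^2 + 1)/(144*u^2 + 16*v^2 + 1)^(3/2).
At (u, v) = (3/2, -3): H = 1520*sqrt(469)/219961.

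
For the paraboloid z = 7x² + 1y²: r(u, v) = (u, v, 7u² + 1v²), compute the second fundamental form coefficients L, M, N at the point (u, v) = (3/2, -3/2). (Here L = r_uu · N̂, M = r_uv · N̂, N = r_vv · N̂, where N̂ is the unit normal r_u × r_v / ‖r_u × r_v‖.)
L = 14*sqrt(451)/451;  M = 0;  N = 2*sqrt(451)/451

Compute the unit normal N̂(u, v) = (-14*u/sqrt(196*u^2 + 4*v^2 + 1), -2*v/sqrt(196*u^2 + 4*v^2 + 1), 1/sqrt(196*u^2 + 4*v^2 + 1)), and the second partials r_uu, r_uv, r_vv. Take dot products:
  L(u, v) = r_uu · N̂ = 14/sqrt(196*u^2 + 4*v^2 + 1),
  M(u, v) = r_uv · N̂ = 0,
  N(u, v) = r_vv · N̂ = 2/sqrt(196*u^2 + 4*v^2 + 1).
Evaluating at (u, v) = (3/2, -3/2):
  L = 14*sqrt(451)/451, M = 0, N = 2*sqrt(451)/451.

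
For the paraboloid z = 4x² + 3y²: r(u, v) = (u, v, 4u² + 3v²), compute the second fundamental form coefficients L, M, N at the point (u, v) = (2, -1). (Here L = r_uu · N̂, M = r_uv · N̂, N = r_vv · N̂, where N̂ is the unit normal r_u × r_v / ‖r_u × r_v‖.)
L = 8*sqrt(293)/293;  M = 0;  N = 6*sqrt(293)/293

Compute the unit normal N̂(u, v) = (-8*u/sqrt(64*u^2 + 36*v^2 + 1), -6*v/sqrt(64*u^2 + 36*v^2 + 1), 1/sqrt(64*u^2 + 36*v^2 + 1)), and the second partials r_uu, r_uv, r_vv. Take dot products:
  L(u, v) = r_uu · N̂ = 8/sqrt(64*u^2 + 36*v^2 + 1),
  M(u, v) = r_uv · N̂ = 0,
  N(u, v) = r_vv · N̂ = 6/sqrt(64*u^2 + 36*v^2 + 1).
Evaluating at (u, v) = (2, -1):
  L = 8*sqrt(293)/293, M = 0, N = 6*sqrt(293)/293.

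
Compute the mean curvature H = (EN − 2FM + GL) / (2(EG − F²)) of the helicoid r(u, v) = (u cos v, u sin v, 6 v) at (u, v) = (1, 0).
H = 0

With E = 1, F = 0, G = u^2 + 36, L = 0, M = -6/sqrt(u^2 + 36), N = 0, assemble
  H = (EN − 2FM + GL) / (2(EG − F²)) = 0.
At (u, v) = (1, 0): H = 0.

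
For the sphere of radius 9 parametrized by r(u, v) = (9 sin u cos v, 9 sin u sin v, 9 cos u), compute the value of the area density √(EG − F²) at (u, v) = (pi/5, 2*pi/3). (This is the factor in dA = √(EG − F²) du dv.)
√(EG − F²)|_{(pi/5, 2*pi/3)} = 81*sqrt(10 - 2*sqrt(5))/4

E = 81, F = 0, G = 81*sin(u)^2, so EG − F² = 6561*sin(u)^2. Taking the positive square root: √(EG − F²) = 81*Abs(sin(u)). At (u, v) = (pi/5, 2*pi/3): 81*sqrt(10 - 2*sqrt(5))/4.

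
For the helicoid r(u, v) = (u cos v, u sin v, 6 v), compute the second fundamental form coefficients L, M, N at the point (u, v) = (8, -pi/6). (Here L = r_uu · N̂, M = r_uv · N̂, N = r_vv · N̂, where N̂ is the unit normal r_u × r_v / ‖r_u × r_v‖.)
L = 0;  M = -3/5;  N = 0

Compute the unit normal N̂(u, v) = (6*sin(v)/sqrt(u^2 + 36), -6*cos(v)/sqrt(u^2 + 36), u/sqrt(u^2 + 36)), and the second partials r_uu, r_uv, r_vv. Take dot products:
  L(u, v) = r_uu · N̂ = 0,
  M(u, v) = r_uv · N̂ = -6/sqrt(u^2 + 36),
  N(u, v) = r_vv · N̂ = 0.
Evaluating at (u, v) = (8, -pi/6):
  L = 0, M = -3/5, N = 0.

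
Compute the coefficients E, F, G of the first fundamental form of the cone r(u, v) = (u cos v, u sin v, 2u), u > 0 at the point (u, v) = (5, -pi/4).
E = 5;  F = 0;  G = 25

Partials: r_u = (cos(v), sin(v), 2), r_v = (-u*sin(v), u*cos(v), 0). As functions of (u, v):
  E = r_u · r_u = 5,
  F = r_u · r_v = 0,
  G = r_v · r_v = u^2.
Evaluating at (u, v) = (5, -pi/4): E = 5, F = 0, G = 25.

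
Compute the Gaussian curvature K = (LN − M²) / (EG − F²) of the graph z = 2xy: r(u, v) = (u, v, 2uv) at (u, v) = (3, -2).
K = -4/2809

Coefficients of the first fundamental form: E = 4*v^2 + 1, F = 4*u*v, G = 4*u^2 + 1.
Coefficients of the second fundamental form: L = 0, M = 2/sqrt(4*u^2 + 4*v^2 + 1), N = 0.
Assemble K = (LN − M²)/(EG − F²) = -4/(16*u^4 + 32*u^2*v^2 + 8*u^2 + 16*v^4 + 8*v^2 + 1). At (u, v) = (3, -2): K = -4/2809.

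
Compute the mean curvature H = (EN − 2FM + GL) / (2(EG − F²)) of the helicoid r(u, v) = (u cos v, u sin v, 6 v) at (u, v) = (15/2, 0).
H = 0

With E = 1, F = 0, G = u^2 + 36, L = 0, M = -6/sqrt(u^2 + 36), N = 0, assemble
  H = (EN − 2FM + GL) / (2(EG − F²)) = 0.
At (u, v) = (15/2, 0): H = 0.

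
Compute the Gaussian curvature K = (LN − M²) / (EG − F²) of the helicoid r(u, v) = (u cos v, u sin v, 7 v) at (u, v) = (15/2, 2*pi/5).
K = -784/177241

Coefficients of the first fundamental form: E = 1, F = 0, G = u^2 + 49.
Coefficients of the second fundamental form: L = 0, M = -7/sqrt(u^2 + 49), N = 0.
Assemble K = (LN − M²)/(EG − F²) = -49/(u^2 + 49)^2. At (u, v) = (15/2, 2*pi/5): K = -784/177241.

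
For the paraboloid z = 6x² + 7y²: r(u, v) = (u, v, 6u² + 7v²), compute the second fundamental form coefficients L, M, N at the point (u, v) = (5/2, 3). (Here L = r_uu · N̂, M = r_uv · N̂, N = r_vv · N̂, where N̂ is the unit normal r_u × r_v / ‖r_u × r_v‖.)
L = 12*sqrt(2665)/2665;  M = 0;  N = 14*sqrt(2665)/2665

Compute the unit normal N̂(u, v) = (-12*u/sqrt(144*u^2 + 196*v^2 + 1), -14*v/sqrt(144*u^2 + 196*v^2 + 1), 1/sqrt(144*u^2 + 196*v^2 + 1)), and the second partials r_uu, r_uv, r_vv. Take dot products:
  L(u, v) = r_uu · N̂ = 12/sqrt(144*u^2 + 196*v^2 + 1),
  M(u, v) = r_uv · N̂ = 0,
  N(u, v) = r_vv · N̂ = 14/sqrt(144*u^2 + 196*v^2 + 1).
Evaluating at (u, v) = (5/2, 3):
  L = 12*sqrt(2665)/2665, M = 0, N = 14*sqrt(2665)/2665.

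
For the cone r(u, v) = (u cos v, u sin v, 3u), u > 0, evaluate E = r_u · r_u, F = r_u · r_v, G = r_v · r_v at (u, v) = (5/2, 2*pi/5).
E = 10;  F = 0;  G = 25/4

Partials: r_u = (cos(v), sin(v), 3), r_v = (-u*sin(v), u*cos(v), 0). As functions of (u, v):
  E = r_u · r_u = 10,
  F = r_u · r_v = 0,
  G = r_v · r_v = u^2.
Evaluating at (u, v) = (5/2, 2*pi/5): E = 10, F = 0, G = 25/4.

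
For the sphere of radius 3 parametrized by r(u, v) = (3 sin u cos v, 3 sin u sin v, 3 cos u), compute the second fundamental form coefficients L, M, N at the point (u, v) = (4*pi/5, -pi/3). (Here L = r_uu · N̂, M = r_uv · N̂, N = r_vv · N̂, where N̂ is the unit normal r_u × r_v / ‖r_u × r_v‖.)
L = -3;  M = 0;  N = -15/8 + 3*sqrt(5)/8

Compute the unit normal N̂(u, v) = (sin(u)^2*cos(v)/Abs(sin(u)), sin(u)^2*sin(v)/Abs(sin(u)), sin(2*u)/(2*Abs(sin(u)))), and the second partials r_uu, r_uv, r_vv. Take dot products:
  L(u, v) = r_uu · N̂ = -3*sin(u)/Abs(sin(u)),
  M(u, v) = r_uv · N̂ = 0,
  N(u, v) = r_vv · N̂ = -3*sin(u)^3/Abs(sin(u)).
Evaluating at (u, v) = (4*pi/5, -pi/3):
  L = -3, M = 0, N = -15/8 + 3*sqrt(5)/8.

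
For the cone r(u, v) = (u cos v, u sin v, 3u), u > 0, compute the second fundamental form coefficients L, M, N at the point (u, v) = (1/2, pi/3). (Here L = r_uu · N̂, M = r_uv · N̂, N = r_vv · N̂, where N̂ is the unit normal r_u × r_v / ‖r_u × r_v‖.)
L = 0;  M = 0;  N = 3*sqrt(10)/20

Compute the unit normal N̂(u, v) = (-3*sqrt(10)*u*cos(v)/(10*Abs(u)), -3*sqrt(10)*u*sin(v)/(10*Abs(u)), sqrt(10)*u/(10*Abs(u))), and the second partials r_uu, r_uv, r_vv. Take dot products:
  L(u, v) = r_uu · N̂ = 0,
  M(u, v) = r_uv · N̂ = 0,
  N(u, v) = r_vv · N̂ = 3*sqrt(10)*u^2/(10*Abs(u)).
Evaluating at (u, v) = (1/2, pi/3):
  L = 0, M = 0, N = 3*sqrt(10)/20.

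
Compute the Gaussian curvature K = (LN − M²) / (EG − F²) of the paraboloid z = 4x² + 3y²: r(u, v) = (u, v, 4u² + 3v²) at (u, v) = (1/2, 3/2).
K = 12/2401

Coefficients of the first fundamental form: E = 64*u^2 + 1, F = 48*u*v, G = 36*v^2 + 1.
Coefficients of the second fundamental form: L = 8/sqrt(64*u^2 + 36*v^2 + 1), M = 0, N = 6/sqrt(64*u^2 + 36*v^2 + 1).
Assemble K = (LN − M²)/(EG − F²) = 48/(4096*u^4 + 4608*u^2*v^2 + 128*u^2 + 1296*v^4 + 72*v^2 + 1). At (u, v) = (1/2, 3/2): K = 12/2401.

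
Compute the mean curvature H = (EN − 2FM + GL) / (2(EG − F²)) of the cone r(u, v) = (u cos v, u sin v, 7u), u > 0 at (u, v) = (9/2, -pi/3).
H = 7*sqrt(2)/90

With E = 50, F = 0, G = u^2, L = 0, M = 0, N = 7*sqrt(2)*u^2/(10*Abs(u)), assemble
  H = (EN − 2FM + GL) / (2(EG − F²)) = 7*sqrt(2)/(20*Abs(u)).
At (u, v) = (9/2, -pi/3): H = 7*sqrt(2)/90.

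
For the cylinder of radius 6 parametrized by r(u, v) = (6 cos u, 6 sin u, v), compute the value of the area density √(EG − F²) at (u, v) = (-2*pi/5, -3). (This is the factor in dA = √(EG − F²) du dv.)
√(EG − F²)|_{(-2*pi/5, -3)} = 6

E = 36, F = 0, G = 1, so EG − F² = 36. Taking the positive square root: √(EG − F²) = 6. At (u, v) = (-2*pi/5, -3): 6.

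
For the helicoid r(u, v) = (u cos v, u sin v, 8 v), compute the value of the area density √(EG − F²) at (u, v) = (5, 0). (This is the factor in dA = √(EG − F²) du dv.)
√(EG − F²)|_{(5, 0)} = sqrt(89)

E = 1, F = 0, G = u^2 + 64, so EG − F² = u^2 + 64. Taking the positive square root: √(EG − F²) = sqrt(u^2 + 64). At (u, v) = (5, 0): sqrt(89).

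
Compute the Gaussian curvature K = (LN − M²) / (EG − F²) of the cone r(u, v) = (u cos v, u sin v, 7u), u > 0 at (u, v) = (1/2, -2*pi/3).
K = 0

Coefficients of the first fundamental form: E = 50, F = 0, G = u^2.
Coefficients of the second fundamental form: L = 0, M = 0, N = 7*sqrt(2)*u^2/(10*Abs(u)).
Assemble K = (LN − M²)/(EG − F²) = 0. At (u, v) = (1/2, -2*pi/3): K = 0.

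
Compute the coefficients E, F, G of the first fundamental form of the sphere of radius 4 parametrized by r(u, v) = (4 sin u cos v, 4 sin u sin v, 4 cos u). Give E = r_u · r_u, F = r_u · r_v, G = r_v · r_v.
E = 16;  F = 0;  G = 16*sin(u)^2

Compute partials: r_u = (4*cos(u)*cos(v), 4*sin(v)*cos(u), -4*sin(u)), r_v = (-4*sin(u)*sin(v), 4*sin(u)*cos(v), 0). Then
  E = r_u · r_u = 16,
  F = r_u · r_v = 0,
  G = r_v · r_v = 16*sin(u)^2.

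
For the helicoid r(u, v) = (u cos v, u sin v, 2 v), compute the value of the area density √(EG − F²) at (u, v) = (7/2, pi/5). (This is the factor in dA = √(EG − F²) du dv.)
√(EG − F²)|_{(7/2, pi/5)} = sqrt(65)/2

E = 1, F = 0, G = u^2 + 4, so EG − F² = u^2 + 4. Taking the positive square root: √(EG − F²) = sqrt(u^2 + 4). At (u, v) = (7/2, pi/5): sqrt(65)/2.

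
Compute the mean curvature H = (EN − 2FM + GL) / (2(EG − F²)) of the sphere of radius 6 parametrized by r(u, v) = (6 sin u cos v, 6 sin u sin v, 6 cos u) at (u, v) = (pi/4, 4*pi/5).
H = -1/6

With E = 36, F = 0, G = 36*sin(u)^2, L = -6*sin(u)/Abs(sin(u)), M = 0, N = -6*sin(u)^3/Abs(sin(u)), assemble
  H = (EN − 2FM + GL) / (2(EG − F²)) = -sin(u)/(6*Abs(sin(u))).
At (u, v) = (pi/4, 4*pi/5): H = -1/6.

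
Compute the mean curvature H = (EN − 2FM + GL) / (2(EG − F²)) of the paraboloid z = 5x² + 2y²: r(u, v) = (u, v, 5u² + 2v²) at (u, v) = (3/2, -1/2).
H = 477*sqrt(230)/52900

With E = 100*u^2 + 1, F = 40*u*v, G = 16*v^2 + 1, L = 10/sqrt(100*u^2 + 16*v^2 + 1), M = 0, N = 4/sqrt(100*u^2 + 16*v^2 + 1), assemble
  H = (EN − 2FM + GL) / (2(EG − F²)) = (200*u^2 + 80*v^2 + 7)/(100*u^2 + 16*v^2 + 1)^(3/2).
At (u, v) = (3/2, -1/2): H = 477*sqrt(230)/52900.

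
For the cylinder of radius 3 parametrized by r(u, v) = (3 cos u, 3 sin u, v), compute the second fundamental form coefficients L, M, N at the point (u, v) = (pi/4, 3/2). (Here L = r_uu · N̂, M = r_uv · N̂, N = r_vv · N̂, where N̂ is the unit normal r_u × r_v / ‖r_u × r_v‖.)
L = -3;  M = 0;  N = 0

Compute the unit normal N̂(u, v) = (cos(u), sin(u), 0), and the second partials r_uu, r_uv, r_vv. Take dot products:
  L(u, v) = r_uu · N̂ = -3,
  M(u, v) = r_uv · N̂ = 0,
  N(u, v) = r_vv · N̂ = 0.
Evaluating at (u, v) = (pi/4, 3/2):
  L = -3, M = 0, N = 0.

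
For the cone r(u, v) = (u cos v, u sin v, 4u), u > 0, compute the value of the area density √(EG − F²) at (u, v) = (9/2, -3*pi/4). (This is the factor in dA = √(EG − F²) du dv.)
√(EG − F²)|_{(9/2, -3*pi/4)} = 9*sqrt(17)/2

E = 17, F = 0, G = u^2, so EG − F² = 17*u^2. Taking the positive square root: √(EG − F²) = sqrt(17)*Abs(u). At (u, v) = (9/2, -3*pi/4): 9*sqrt(17)/2.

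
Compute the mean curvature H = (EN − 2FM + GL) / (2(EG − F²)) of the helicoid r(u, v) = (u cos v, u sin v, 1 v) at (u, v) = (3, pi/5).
H = 0

With E = 1, F = 0, G = u^2 + 1, L = 0, M = -1/sqrt(u^2 + 1), N = 0, assemble
  H = (EN − 2FM + GL) / (2(EG − F²)) = 0.
At (u, v) = (3, pi/5): H = 0.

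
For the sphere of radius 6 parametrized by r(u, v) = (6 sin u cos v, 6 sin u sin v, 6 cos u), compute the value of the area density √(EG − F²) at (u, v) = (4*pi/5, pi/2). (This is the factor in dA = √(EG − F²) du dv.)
√(EG − F²)|_{(4*pi/5, pi/2)} = 9*sqrt(10 - 2*sqrt(5))

E = 36, F = 0, G = 36*sin(u)^2, so EG − F² = 1296*sin(u)^2. Taking the positive square root: √(EG − F²) = 36*Abs(sin(u)). At (u, v) = (4*pi/5, pi/2): 9*sqrt(10 - 2*sqrt(5)).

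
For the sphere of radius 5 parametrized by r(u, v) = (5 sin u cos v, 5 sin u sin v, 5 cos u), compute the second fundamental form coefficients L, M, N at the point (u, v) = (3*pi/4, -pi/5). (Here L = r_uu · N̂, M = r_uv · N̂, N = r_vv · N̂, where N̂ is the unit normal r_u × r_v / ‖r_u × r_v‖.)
L = -5;  M = 0;  N = -5/2

Compute the unit normal N̂(u, v) = (sin(u)^2*cos(v)/Abs(sin(u)), sin(u)^2*sin(v)/Abs(sin(u)), sin(2*u)/(2*Abs(sin(u)))), and the second partials r_uu, r_uv, r_vv. Take dot products:
  L(u, v) = r_uu · N̂ = -5*sin(u)/Abs(sin(u)),
  M(u, v) = r_uv · N̂ = 0,
  N(u, v) = r_vv · N̂ = -5*sin(u)^3/Abs(sin(u)).
Evaluating at (u, v) = (3*pi/4, -pi/5):
  L = -5, M = 0, N = -5/2.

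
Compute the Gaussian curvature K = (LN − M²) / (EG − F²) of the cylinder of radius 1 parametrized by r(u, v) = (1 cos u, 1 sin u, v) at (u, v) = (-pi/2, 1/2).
K = 0

Coefficients of the first fundamental form: E = 1, F = 0, G = 1.
Coefficients of the second fundamental form: L = -1, M = 0, N = 0.
Assemble K = (LN − M²)/(EG − F²) = 0. At (u, v) = (-pi/2, 1/2): K = 0.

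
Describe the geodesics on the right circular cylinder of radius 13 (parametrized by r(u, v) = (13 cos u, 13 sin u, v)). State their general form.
The cylinder is flat (K = 0) and locally isometric to the plane via the development (u, v) ↦ (13 u, v). Geodesics are the pre-images of straight lines: circles (v constant), vertical lines (u constant), and helices (v = c · u + d) for constants c, d.

A right cylinder has E = 13², F = 0, G = 1, so EG − F² = 13², and L = −13, M = N = 0, giving K = (LN − M²)/(EG − F²) = 0 everywhere. A flat surface is locally isometric to the Euclidean plane via the map (u, v) ↦ (13 u, v). Straight lines in the (x̃, ỹ) plane pull back to: (a) horizontal circles (v = const), (b) vertical generators (u = const), and (c) helices (13 u tan θ = v, i.e. v = c · u + d).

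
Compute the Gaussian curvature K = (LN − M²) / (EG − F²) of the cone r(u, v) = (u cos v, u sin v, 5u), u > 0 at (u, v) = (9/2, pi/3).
K = 0

Coefficients of the first fundamental form: E = 26, F = 0, G = u^2.
Coefficients of the second fundamental form: L = 0, M = 0, N = 5*sqrt(26)*u^2/(26*Abs(u)).
Assemble K = (LN − M²)/(EG − F²) = 0. At (u, v) = (9/2, pi/3): K = 0.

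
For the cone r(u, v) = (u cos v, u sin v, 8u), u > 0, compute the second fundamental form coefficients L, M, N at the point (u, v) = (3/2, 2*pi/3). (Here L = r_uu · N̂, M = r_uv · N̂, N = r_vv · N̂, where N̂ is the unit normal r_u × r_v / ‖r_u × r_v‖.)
L = 0;  M = 0;  N = 12*sqrt(65)/65

Compute the unit normal N̂(u, v) = (-8*sqrt(65)*u*cos(v)/(65*Abs(u)), -8*sqrt(65)*u*sin(v)/(65*Abs(u)), sqrt(65)*u/(65*Abs(u))), and the second partials r_uu, r_uv, r_vv. Take dot products:
  L(u, v) = r_uu · N̂ = 0,
  M(u, v) = r_uv · N̂ = 0,
  N(u, v) = r_vv · N̂ = 8*sqrt(65)*u^2/(65*Abs(u)).
Evaluating at (u, v) = (3/2, 2*pi/3):
  L = 0, M = 0, N = 12*sqrt(65)/65.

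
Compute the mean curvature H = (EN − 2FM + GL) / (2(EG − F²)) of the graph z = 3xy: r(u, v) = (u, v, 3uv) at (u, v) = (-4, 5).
H = 27*sqrt(370)/6845

With E = 9*v^2 + 1, F = 9*u*v, G = 9*u^2 + 1, L = 0, M = 3/sqrt(9*u^2 + 9*v^2 + 1), N = 0, assemble
  H = (EN − 2FM + GL) / (2(EG − F²)) = -27*u*v/(9*u^2 + 9*v^2 + 1)^(3/2).
At (u, v) = (-4, 5): H = 27*sqrt(370)/6845.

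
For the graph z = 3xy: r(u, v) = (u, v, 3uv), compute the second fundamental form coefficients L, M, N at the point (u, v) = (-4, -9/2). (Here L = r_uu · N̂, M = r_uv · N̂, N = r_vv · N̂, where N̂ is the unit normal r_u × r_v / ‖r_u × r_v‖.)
L = 0;  M = 6*sqrt(1309)/1309;  N = 0

Compute the unit normal N̂(u, v) = (-3*v/sqrt(9*u^2 + 9*v^2 + 1), -3*u/sqrt(9*u^2 + 9*v^2 + 1), 1/sqrt(9*u^2 + 9*v^2 + 1)), and the second partials r_uu, r_uv, r_vv. Take dot products:
  L(u, v) = r_uu · N̂ = 0,
  M(u, v) = r_uv · N̂ = 3/sqrt(9*u^2 + 9*v^2 + 1),
  N(u, v) = r_vv · N̂ = 0.
Evaluating at (u, v) = (-4, -9/2):
  L = 0, M = 6*sqrt(1309)/1309, N = 0.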